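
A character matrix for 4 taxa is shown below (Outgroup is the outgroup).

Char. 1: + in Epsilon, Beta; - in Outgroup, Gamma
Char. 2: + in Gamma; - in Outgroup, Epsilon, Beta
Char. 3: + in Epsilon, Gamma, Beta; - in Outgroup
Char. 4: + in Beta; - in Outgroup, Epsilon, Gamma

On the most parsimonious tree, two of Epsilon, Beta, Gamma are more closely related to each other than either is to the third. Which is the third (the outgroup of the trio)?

The outgroup has state '-' for every character, so '+' is the derived state throughout.
Only Beta and Epsilon show the derived state '+' for Char. 1, supporting them as a clade.
Char. 2: derived state '+' in Gamma only — an autapomorphy, so it tells us nothing about relationships among taxa.
Char. 3 (derived state '+') is shared by all ingroup taxa — unites the whole ingroup.
Char. 4: derived state '+' in Beta only — an autapomorphy, so it tells us nothing about relationships among taxa.
Most parsimonious ingroup topology: ((Epsilon,Beta),Gamma).
Beta and Epsilon share a more recent common ancestor with each other than either does with Gamma, so Gamma is the least closely related of the three.

Gamma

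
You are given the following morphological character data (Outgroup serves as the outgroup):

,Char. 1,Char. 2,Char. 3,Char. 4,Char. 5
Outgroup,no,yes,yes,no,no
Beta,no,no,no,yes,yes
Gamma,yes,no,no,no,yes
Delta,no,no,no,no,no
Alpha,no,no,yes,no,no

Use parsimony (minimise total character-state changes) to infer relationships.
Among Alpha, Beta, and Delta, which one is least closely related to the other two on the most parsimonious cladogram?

Alpha

Character polarity is set by the outgroup: the derived state is whichever differs from the outgroup's state, so for Char. 2, Char. 3 the derived state is 'no', and for the remaining characters it is 'yes'.
Char. 1 (derived state 'yes') is unique to Gamma (autapomorphy; uninformative for grouping).
All ingroup taxa share the derived state 'no' for Char. 2; it defines the ingroup but does not resolve relationships within it.
Char. 3: derived state 'no' in Beta, Delta, and Gamma only — synapomorphy for {Beta, Delta, Gamma}.
Char. 4 (derived state 'yes') is unique to Beta (autapomorphy; uninformative for grouping).
Char. 5: derived state 'yes' in Beta and Gamma only — synapomorphy for {Beta, Gamma}.
Most parsimonious ingroup topology: (((Beta,Gamma),Delta),Alpha).
Delta and Beta share a more recent common ancestor with each other than either does with Alpha, so Alpha is the least closely related of the three.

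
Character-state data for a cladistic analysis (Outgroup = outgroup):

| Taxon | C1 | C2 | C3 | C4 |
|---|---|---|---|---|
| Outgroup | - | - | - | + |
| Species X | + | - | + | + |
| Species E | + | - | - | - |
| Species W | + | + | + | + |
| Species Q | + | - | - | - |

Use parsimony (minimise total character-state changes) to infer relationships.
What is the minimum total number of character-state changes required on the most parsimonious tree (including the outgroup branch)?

4

Character polarity is set by the outgroup: the derived state is whichever differs from the outgroup's state, so for C4 the derived state is '-', and for the remaining characters it is '+'.
All ingroup taxa share the derived state '+' for C1; it defines the ingroup but does not resolve relationships within it.
C2: derived state '+' in Species W only — an autapomorphy, so it tells us nothing about relationships among taxa.
Only Species W and Species X show the derived state '+' for C3, supporting them as a clade.
C4: derived state '-' in Species E and Species Q only — synapomorphy for {Species E, Species Q}.
Most parsimonious ingroup topology: ((Species X,Species W),(Species E,Species Q)).
Changes per character on this tree: C1: 1; C2: 1; C3: 1; C4: 1.
Total = 4.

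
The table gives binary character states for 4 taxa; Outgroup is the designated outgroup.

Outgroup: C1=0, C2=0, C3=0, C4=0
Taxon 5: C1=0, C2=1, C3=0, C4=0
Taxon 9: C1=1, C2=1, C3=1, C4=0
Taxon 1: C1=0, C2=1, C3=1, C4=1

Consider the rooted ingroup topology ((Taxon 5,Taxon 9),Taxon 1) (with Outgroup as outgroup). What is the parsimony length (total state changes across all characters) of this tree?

Map each character onto ((Taxon 5,Taxon 9),Taxon 1) (rooted by Outgroup) and count the minimum state changes it requires (Fitch parsimony):
C1: 1; C2: 1; C3: 2; C4: 1.
Total tree length = 5.

5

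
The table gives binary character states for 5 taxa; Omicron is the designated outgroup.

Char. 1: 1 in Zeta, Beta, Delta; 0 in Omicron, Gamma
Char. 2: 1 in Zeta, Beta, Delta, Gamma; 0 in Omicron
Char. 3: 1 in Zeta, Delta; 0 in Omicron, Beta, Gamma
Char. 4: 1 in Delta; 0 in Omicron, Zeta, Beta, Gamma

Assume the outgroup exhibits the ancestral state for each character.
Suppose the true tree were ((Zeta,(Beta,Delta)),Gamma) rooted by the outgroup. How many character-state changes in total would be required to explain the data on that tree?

5

Map each character onto ((Zeta,(Beta,Delta)),Gamma) (rooted by Omicron) and count the minimum state changes it requires (Fitch parsimony):
Char. 1: 1; Char. 2: 1; Char. 3: 2; Char. 4: 1.
Total tree length = 5.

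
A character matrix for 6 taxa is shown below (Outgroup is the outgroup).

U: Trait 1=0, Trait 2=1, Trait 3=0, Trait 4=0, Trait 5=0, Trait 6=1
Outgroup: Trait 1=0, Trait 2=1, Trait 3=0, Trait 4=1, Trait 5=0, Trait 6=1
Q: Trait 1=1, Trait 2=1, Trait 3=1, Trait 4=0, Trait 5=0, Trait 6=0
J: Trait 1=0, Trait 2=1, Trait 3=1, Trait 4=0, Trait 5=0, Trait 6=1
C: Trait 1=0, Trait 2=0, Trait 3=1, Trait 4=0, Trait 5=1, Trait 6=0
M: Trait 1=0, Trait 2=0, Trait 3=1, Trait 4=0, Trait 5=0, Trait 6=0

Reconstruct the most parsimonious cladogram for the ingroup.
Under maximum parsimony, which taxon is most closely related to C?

M

Character polarity is set by the outgroup: the derived state is whichever differs from the outgroup's state, so for Trait 2, Trait 4, Trait 6 the derived state is '0', and for the remaining characters it is '1'.
Trait 1: derived state '1' in Q only — an autapomorphy, so it tells us nothing about relationships among taxa.
Trait 2: derived state '0' in C and M only — synapomorphy for {C, M}.
Only C, J, M, and Q show the derived state '1' for Trait 3, supporting them as a clade.
Trait 4 (derived state '0') is shared by all ingroup taxa — unites the whole ingroup.
Trait 5: derived state '1' in C only — an autapomorphy, so it tells us nothing about relationships among taxa.
Trait 6: derived state '0' in C, M, and Q only — synapomorphy for {C, M, Q}.
Most parsimonious ingroup topology: (U,((Q,(C,M)),J)).
C and M form a cherry on this tree, so they are sister taxa.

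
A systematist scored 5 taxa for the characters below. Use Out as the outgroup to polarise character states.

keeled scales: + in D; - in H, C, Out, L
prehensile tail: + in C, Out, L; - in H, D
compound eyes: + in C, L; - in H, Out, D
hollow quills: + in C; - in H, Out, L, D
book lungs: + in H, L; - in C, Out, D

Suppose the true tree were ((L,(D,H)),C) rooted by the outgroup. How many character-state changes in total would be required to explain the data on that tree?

Map each character onto ((L,(D,H)),C) (rooted by Out) and count the minimum state changes it requires (Fitch parsimony):
keeled scales: 1; prehensile tail: 1; compound eyes: 2; hollow quills: 1; book lungs: 2.
Total tree length = 7.

7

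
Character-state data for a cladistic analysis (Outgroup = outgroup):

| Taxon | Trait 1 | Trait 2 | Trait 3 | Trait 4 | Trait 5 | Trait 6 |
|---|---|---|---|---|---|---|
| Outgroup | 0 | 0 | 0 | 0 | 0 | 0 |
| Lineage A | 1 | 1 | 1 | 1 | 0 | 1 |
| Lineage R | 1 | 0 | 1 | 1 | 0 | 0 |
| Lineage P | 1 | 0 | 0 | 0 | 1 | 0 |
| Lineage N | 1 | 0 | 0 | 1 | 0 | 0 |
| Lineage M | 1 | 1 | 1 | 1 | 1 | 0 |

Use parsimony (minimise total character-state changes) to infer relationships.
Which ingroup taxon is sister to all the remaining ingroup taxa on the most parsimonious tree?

The outgroup has state '0' for every character, so '1' is the derived state throughout.
All ingroup taxa share the derived state '1' for Trait 1; it defines the ingroup but does not resolve relationships within it.
Trait 2 (derived state '1') is shared by Lineage A and Lineage M — a synapomorphy uniting that clade.
Trait 3: derived state '1' in Lineage A, Lineage M, and Lineage R only — synapomorphy for {Lineage A, Lineage M, Lineage R}.
Only Lineage A, Lineage M, Lineage N, and Lineage R show the derived state '1' for Trait 4, supporting them as a clade.
Trait 5 (state '1') occurs in Lineage M and Lineage P but conflicts with the nesting implied by the other characters — most parsimoniously interpreted as homoplasy.
Trait 6 (derived state '1') is unique to Lineage A (autapomorphy; uninformative for grouping).
Most parsimonious ingroup topology: ((((Lineage A,Lineage M),Lineage R),Lineage N),Lineage P).
Lineage P is sister to the clade containing all other ingroup taxa, so it is the earliest-diverging (most basal) ingroup lineage.

Lineage P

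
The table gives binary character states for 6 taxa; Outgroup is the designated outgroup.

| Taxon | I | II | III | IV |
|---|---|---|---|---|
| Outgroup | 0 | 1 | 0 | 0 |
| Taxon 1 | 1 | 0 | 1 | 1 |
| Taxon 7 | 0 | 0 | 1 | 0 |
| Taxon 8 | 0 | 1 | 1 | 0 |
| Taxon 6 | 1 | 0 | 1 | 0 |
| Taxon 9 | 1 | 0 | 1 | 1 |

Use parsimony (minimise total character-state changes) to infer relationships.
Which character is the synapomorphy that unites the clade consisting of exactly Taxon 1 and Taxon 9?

Character polarity is set by the outgroup: the derived state is whichever differs from the outgroup's state, so for II the derived state is '0', and for the remaining characters it is '1'.
I (derived state '1') is shared by Taxon 1, Taxon 6, and Taxon 9 — a synapomorphy uniting that clade.
II (derived state '0') is shared by Taxon 1, Taxon 6, Taxon 7, and Taxon 9 — a synapomorphy uniting that clade.
III (derived state '1') is shared by all ingroup taxa — unites the whole ingroup.
Only Taxon 1 and Taxon 9 show the derived state '1' for IV, supporting them as a clade.
Most parsimonious ingroup topology: ((((Taxon 1,Taxon 9),Taxon 6),Taxon 7),Taxon 8).
The clade {Taxon 1, Taxon 9} is supported by IV: its derived state '1' occurs in exactly those taxa and in no other taxon (including the outgroup).

IV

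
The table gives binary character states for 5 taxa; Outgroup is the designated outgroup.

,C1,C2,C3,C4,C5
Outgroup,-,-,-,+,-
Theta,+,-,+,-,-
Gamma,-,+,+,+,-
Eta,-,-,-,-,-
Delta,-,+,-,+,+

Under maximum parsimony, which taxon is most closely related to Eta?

Theta

Character polarity is set by the outgroup: the derived state is whichever differs from the outgroup's state, so for C4 the derived state is '-', and for the remaining characters it is '+'.
C1: derived state '+' in Theta only — an autapomorphy, so it tells us nothing about relationships among taxa.
Only Delta and Gamma show the derived state '+' for C2, supporting them as a clade.
C3 (state '+') occurs in Gamma and Theta but conflicts with the nesting implied by the other characters — most parsimoniously interpreted as homoplasy.
C4 (derived state '-') is shared by Eta and Theta — a synapomorphy uniting that clade.
C5: derived state '+' in Delta only — an autapomorphy, so it tells us nothing about relationships among taxa.
Most parsimonious ingroup topology: ((Theta,Eta),(Gamma,Delta)).
Eta and Theta form a cherry on this tree, so they are sister taxa.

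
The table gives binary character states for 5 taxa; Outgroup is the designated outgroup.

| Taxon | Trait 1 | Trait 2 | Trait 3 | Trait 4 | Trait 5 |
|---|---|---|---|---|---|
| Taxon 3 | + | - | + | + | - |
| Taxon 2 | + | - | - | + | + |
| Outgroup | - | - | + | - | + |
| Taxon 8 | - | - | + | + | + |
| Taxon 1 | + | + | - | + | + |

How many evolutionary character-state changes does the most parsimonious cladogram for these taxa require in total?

5

Character polarity is set by the outgroup: the derived state is whichever differs from the outgroup's state, so for Trait 3, Trait 5 the derived state is '-', and for the remaining characters it is '+'.
Only Taxon 1, Taxon 2, and Taxon 3 show the derived state '+' for Trait 1, supporting them as a clade.
Trait 2: derived state '+' in Taxon 1 only — an autapomorphy, so it tells us nothing about relationships among taxa.
Trait 3 (derived state '-') is shared by Taxon 1 and Taxon 2 — a synapomorphy uniting that clade.
All ingroup taxa share the derived state '+' for Trait 4; it defines the ingroup but does not resolve relationships within it.
Trait 5 (derived state '-') is unique to Taxon 3 (autapomorphy; uninformative for grouping).
Most parsimonious ingroup topology: (Taxon 8,(Taxon 3,(Taxon 1,Taxon 2))).
Changes per character on this tree: Trait 1: 1; Trait 2: 1; Trait 3: 1; Trait 4: 1; Trait 5: 1.
Total = 5.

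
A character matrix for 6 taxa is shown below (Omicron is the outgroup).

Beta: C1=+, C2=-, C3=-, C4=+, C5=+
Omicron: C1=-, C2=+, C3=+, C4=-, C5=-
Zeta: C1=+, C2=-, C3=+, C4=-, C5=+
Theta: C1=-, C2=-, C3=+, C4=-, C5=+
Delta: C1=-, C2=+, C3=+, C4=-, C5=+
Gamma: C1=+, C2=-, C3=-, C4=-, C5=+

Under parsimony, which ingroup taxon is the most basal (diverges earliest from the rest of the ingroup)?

Delta

Character polarity is set by the outgroup: the derived state is whichever differs from the outgroup's state, so for C2, C3 the derived state is '-', and for the remaining characters it is '+'.
C1: derived state '+' in Beta, Gamma, and Zeta only — synapomorphy for {Beta, Gamma, Zeta}.
Only Beta, Gamma, Theta, and Zeta show the derived state '-' for C2, supporting them as a clade.
C3: derived state '-' in Beta and Gamma only — synapomorphy for {Beta, Gamma}.
C4 (derived state '+') is unique to Beta (autapomorphy; uninformative for grouping).
All ingroup taxa share the derived state '+' for C5; it defines the ingroup but does not resolve relationships within it.
Most parsimonious ingroup topology: ((Theta,((Beta,Gamma),Zeta)),Delta).
Delta is sister to the clade containing all other ingroup taxa, so it is the earliest-diverging (most basal) ingroup lineage.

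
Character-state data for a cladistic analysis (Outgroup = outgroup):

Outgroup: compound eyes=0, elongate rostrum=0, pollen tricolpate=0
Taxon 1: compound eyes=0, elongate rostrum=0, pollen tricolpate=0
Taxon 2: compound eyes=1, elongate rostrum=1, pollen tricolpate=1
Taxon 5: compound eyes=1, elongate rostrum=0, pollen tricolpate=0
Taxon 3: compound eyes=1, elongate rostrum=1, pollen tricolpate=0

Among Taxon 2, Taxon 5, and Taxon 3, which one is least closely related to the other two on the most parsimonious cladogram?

Taxon 5

The outgroup has state '0' for every character, so '1' is the derived state throughout.
compound eyes (derived state '1') is shared by Taxon 2, Taxon 3, and Taxon 5 — a synapomorphy uniting that clade.
Only Taxon 2 and Taxon 3 show the derived state '1' for elongate rostrum, supporting them as a clade.
pollen tricolpate (derived state '1') is unique to Taxon 2 (autapomorphy; uninformative for grouping).
Most parsimonious ingroup topology: (Taxon 1,((Taxon 2,Taxon 3),Taxon 5)).
Taxon 2 and Taxon 3 share a more recent common ancestor with each other than either does with Taxon 5, so Taxon 5 is the least closely related of the three.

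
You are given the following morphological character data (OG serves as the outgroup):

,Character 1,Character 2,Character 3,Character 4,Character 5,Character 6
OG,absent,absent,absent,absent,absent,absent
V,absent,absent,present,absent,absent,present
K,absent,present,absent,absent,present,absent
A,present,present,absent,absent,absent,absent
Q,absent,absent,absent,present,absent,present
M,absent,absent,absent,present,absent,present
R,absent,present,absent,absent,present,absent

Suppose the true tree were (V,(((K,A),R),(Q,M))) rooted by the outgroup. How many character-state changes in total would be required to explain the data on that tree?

8

Map each character onto (V,(((K,A),R),(Q,M))) (rooted by OG) and count the minimum state changes it requires (Fitch parsimony):
Character 1: 1; Character 2: 1; Character 3: 1; Character 4: 1; Character 5: 2; Character 6: 2.
Total tree length = 8.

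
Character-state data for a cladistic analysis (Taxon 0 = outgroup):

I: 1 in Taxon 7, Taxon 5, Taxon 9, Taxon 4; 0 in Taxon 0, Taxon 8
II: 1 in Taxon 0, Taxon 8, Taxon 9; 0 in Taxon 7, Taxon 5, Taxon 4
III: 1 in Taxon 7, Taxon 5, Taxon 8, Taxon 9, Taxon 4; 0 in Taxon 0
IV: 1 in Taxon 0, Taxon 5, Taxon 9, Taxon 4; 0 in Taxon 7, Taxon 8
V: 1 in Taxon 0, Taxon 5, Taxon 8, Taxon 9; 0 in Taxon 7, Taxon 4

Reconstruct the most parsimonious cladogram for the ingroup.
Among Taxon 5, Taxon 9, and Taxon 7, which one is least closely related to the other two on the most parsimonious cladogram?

Character polarity is set by the outgroup: the derived state is whichever differs from the outgroup's state, so for II, IV, V the derived state is '0', and for the remaining characters it is '1'.
I (derived state '1') is shared by Taxon 4, Taxon 5, Taxon 7, and Taxon 9 — a synapomorphy uniting that clade.
Only Taxon 4, Taxon 5, and Taxon 7 show the derived state '0' for II, supporting them as a clade.
III (derived state '1') is shared by all ingroup taxa — unites the whole ingroup.
IV groups Taxon 7 and Taxon 8, which is incompatible with the clades supported by the remaining characters; treating it as convergent (homoplasy) costs fewer steps than any alternative tree.
V: derived state '0' in Taxon 4 and Taxon 7 only — synapomorphy for {Taxon 4, Taxon 7}.
Most parsimonious ingroup topology: ((((Taxon 7,Taxon 4),Taxon 5),Taxon 9),Taxon 8).
Taxon 5 and Taxon 7 share a more recent common ancestor with each other than either does with Taxon 9, so Taxon 9 is the least closely related of the three.

Taxon 9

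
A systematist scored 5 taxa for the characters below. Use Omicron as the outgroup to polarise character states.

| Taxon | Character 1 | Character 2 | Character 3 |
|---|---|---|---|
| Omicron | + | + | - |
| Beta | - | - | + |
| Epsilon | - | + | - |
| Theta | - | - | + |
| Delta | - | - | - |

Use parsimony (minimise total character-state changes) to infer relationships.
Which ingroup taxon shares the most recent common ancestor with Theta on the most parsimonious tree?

Beta

Character polarity is set by the outgroup: the derived state is whichever differs from the outgroup's state, so for Character 1, Character 2 the derived state is '-', and for the remaining characters it is '+'.
Character 1 (derived state '-') is shared by all ingroup taxa — unites the whole ingroup.
Character 2: derived state '-' in Beta, Delta, and Theta only — synapomorphy for {Beta, Delta, Theta}.
Character 3: derived state '+' in Beta and Theta only — synapomorphy for {Beta, Theta}.
Most parsimonious ingroup topology: (((Beta,Theta),Delta),Epsilon).
Theta and Beta form a cherry on this tree, so they are sister taxa.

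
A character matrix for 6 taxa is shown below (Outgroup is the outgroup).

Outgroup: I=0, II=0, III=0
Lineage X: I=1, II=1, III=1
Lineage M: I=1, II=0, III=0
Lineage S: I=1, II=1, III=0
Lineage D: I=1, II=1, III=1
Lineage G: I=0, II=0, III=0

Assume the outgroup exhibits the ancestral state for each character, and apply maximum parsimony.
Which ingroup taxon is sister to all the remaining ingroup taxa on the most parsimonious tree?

The outgroup has state '0' for every character, so '1' is the derived state throughout.
I: derived state '1' in Lineage D, Lineage M, Lineage S, and Lineage X only — synapomorphy for {Lineage D, Lineage M, Lineage S, Lineage X}.
II: derived state '1' in Lineage D, Lineage S, and Lineage X only — synapomorphy for {Lineage D, Lineage S, Lineage X}.
Only Lineage D and Lineage X show the derived state '1' for III, supporting them as a clade.
Most parsimonious ingroup topology: ((((Lineage X,Lineage D),Lineage S),Lineage M),Lineage G).
Lineage G is sister to the clade containing all other ingroup taxa, so it is the earliest-diverging (most basal) ingroup lineage.

Lineage G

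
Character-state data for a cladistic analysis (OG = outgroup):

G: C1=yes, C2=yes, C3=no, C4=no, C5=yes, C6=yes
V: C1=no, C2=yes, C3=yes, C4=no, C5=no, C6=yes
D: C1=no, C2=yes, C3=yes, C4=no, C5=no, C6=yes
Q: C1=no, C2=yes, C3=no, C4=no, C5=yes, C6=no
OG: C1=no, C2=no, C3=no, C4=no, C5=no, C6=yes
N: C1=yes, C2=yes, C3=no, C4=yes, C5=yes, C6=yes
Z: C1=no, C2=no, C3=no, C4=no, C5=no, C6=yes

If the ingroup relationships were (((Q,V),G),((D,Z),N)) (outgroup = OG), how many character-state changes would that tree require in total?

11

Map each character onto (((Q,V),G),((D,Z),N)) (rooted by OG) and count the minimum state changes it requires (Fitch parsimony):
C1: 2; C2: 2; C3: 2; C4: 1; C5: 3; C6: 1.
Total tree length = 11.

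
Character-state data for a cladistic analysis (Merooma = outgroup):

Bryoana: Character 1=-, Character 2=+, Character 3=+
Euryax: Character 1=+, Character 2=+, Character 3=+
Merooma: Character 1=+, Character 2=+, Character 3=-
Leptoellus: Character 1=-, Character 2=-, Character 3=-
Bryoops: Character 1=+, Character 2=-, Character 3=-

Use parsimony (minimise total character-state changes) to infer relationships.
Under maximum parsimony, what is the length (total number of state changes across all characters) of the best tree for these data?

Character polarity is set by the outgroup: the derived state is whichever differs from the outgroup's state, so for Character 1, Character 2 the derived state is '-', and for the remaining characters it is '+'.
Character 1 (state '-') occurs in Bryoana and Leptoellus but conflicts with the nesting implied by the other characters — most parsimoniously interpreted as homoplasy.
Character 2 (derived state '-') is shared by Bryoops and Leptoellus — a synapomorphy uniting that clade.
Character 3: derived state '+' in Bryoana and Euryax only — synapomorphy for {Bryoana, Euryax}.
Most parsimonious ingroup topology: ((Leptoellus,Bryoops),(Bryoana,Euryax)).
Changes per character on this tree: Character 1: 2; Character 2: 1; Character 3: 1.
Total = 4.

4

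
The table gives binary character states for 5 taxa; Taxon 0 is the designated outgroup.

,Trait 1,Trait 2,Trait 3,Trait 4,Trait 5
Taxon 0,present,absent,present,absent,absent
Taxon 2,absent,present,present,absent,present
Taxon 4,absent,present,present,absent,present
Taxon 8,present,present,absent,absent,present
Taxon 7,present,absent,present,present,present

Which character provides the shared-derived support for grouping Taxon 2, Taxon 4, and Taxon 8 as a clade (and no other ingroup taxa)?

Trait 2

Character polarity is set by the outgroup: the derived state is whichever differs from the outgroup's state, so for Trait 1, Trait 3 the derived state is 'absent', and for the remaining characters it is 'present'.
Only Taxon 2 and Taxon 4 show the derived state 'absent' for Trait 1, supporting them as a clade.
Trait 2: derived state 'present' in Taxon 2, Taxon 4, and Taxon 8 only — synapomorphy for {Taxon 2, Taxon 4, Taxon 8}.
Trait 3 (derived state 'absent') is unique to Taxon 8 (autapomorphy; uninformative for grouping).
Trait 4 (derived state 'present') is unique to Taxon 7 (autapomorphy; uninformative for grouping).
All ingroup taxa share the derived state 'present' for Trait 5; it defines the ingroup but does not resolve relationships within it.
Most parsimonious ingroup topology: (((Taxon 2,Taxon 4),Taxon 8),Taxon 7).
The clade {Taxon 2, Taxon 4, Taxon 8} is supported by Trait 2: its derived state 'present' occurs in exactly those taxa and in no other taxon (including the outgroup).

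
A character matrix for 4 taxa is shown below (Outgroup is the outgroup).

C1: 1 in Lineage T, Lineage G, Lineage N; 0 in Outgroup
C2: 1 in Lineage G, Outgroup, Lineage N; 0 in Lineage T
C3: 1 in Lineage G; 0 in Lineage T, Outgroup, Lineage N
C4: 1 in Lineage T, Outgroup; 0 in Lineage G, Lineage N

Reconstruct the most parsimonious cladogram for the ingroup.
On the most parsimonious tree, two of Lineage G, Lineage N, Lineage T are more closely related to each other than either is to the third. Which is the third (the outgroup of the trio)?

Character polarity is set by the outgroup: the derived state is whichever differs from the outgroup's state, so for C2, C4 the derived state is '0', and for the remaining characters it is '1'.
All ingroup taxa share the derived state '1' for C1; it defines the ingroup but does not resolve relationships within it.
C2: derived state '0' in Lineage T only — an autapomorphy, so it tells us nothing about relationships among taxa.
C3 (derived state '1') is unique to Lineage G (autapomorphy; uninformative for grouping).
C4 (derived state '0') is shared by Lineage G and Lineage N — a synapomorphy uniting that clade.
Most parsimonious ingroup topology: ((Lineage N,Lineage G),Lineage T).
Lineage G and Lineage N share a more recent common ancestor with each other than either does with Lineage T, so Lineage T is the least closely related of the three.

Lineage T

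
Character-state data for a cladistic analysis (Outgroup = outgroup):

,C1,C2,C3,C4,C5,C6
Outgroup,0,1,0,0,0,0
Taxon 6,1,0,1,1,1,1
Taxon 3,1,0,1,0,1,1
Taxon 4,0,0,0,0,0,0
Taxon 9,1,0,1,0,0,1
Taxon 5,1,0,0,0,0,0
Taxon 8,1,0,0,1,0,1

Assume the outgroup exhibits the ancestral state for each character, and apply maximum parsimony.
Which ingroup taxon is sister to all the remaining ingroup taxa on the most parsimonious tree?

Character polarity is set by the outgroup: the derived state is whichever differs from the outgroup's state, so for C2 the derived state is '0', and for the remaining characters it is '1'.
Only Taxon 3, Taxon 5, Taxon 6, Taxon 8, and Taxon 9 show the derived state '1' for C1, supporting them as a clade.
C2 (derived state '0') is shared by all ingroup taxa — unites the whole ingroup.
Only Taxon 3, Taxon 6, and Taxon 9 show the derived state '1' for C3, supporting them as a clade.
C4 (state '1') occurs in Taxon 6 and Taxon 8 but conflicts with the nesting implied by the other characters — most parsimoniously interpreted as homoplasy.
Only Taxon 3 and Taxon 6 show the derived state '1' for C5, supporting them as a clade.
C6 (derived state '1') is shared by Taxon 3, Taxon 6, Taxon 8, and Taxon 9 — a synapomorphy uniting that clade.
Most parsimonious ingroup topology: (((((Taxon 6,Taxon 3),Taxon 9),Taxon 8),Taxon 5),Taxon 4).
Taxon 4 is sister to the clade containing all other ingroup taxa, so it is the earliest-diverging (most basal) ingroup lineage.

Taxon 4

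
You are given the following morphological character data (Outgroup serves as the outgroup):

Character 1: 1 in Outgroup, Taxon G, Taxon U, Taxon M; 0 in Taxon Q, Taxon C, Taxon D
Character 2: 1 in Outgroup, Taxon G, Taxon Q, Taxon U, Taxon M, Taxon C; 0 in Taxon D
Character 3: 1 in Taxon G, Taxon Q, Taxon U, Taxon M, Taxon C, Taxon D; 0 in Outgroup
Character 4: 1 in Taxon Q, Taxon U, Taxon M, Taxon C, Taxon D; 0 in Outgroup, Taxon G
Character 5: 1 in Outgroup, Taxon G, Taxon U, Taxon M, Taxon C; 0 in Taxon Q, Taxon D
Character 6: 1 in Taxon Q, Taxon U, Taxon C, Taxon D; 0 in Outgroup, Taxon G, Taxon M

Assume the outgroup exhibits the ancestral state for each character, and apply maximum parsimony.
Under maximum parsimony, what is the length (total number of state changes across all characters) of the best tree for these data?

Character polarity is set by the outgroup: the derived state is whichever differs from the outgroup's state, so for Character 1, Character 2, Character 5 the derived state is '0', and for the remaining characters it is '1'.
Character 1: derived state '0' in Taxon C, Taxon D, and Taxon Q only — synapomorphy for {Taxon C, Taxon D, Taxon Q}.
Character 2: derived state '0' in Taxon D only — an autapomorphy, so it tells us nothing about relationships among taxa.
Character 3 (derived state '1') is shared by all ingroup taxa — unites the whole ingroup.
Character 4: derived state '1' in Taxon C, Taxon D, Taxon M, Taxon Q, and Taxon U only — synapomorphy for {Taxon C, Taxon D, Taxon M, Taxon Q, Taxon U}.
Only Taxon D and Taxon Q show the derived state '0' for Character 5, supporting them as a clade.
Character 6: derived state '1' in Taxon C, Taxon D, Taxon Q, and Taxon U only — synapomorphy for {Taxon C, Taxon D, Taxon Q, Taxon U}.
Most parsimonious ingroup topology: (Taxon G,((((Taxon Q,Taxon D),Taxon C),Taxon U),Taxon M)).
Changes per character on this tree: Character 1: 1; Character 2: 1; Character 3: 1; Character 4: 1; Character 5: 1; Character 6: 1.
Total = 6.

6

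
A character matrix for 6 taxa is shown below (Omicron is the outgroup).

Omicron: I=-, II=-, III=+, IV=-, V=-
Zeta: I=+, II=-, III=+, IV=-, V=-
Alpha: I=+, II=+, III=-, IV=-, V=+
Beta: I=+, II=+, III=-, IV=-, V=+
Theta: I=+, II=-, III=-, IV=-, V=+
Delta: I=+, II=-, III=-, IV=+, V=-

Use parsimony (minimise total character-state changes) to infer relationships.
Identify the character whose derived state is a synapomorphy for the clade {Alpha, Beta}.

II

Character polarity is set by the outgroup: the derived state is whichever differs from the outgroup's state, so for III the derived state is '-', and for the remaining characters it is '+'.
All ingroup taxa share the derived state '+' for I; it defines the ingroup but does not resolve relationships within it.
Only Alpha and Beta show the derived state '+' for II, supporting them as a clade.
III: derived state '-' in Alpha, Beta, Delta, and Theta only — synapomorphy for {Alpha, Beta, Delta, Theta}.
IV (derived state '+') is unique to Delta (autapomorphy; uninformative for grouping).
V (derived state '+') is shared by Alpha, Beta, and Theta — a synapomorphy uniting that clade.
Most parsimonious ingroup topology: (Zeta,(((Alpha,Beta),Theta),Delta)).
The clade {Alpha, Beta} is supported by II: its derived state '+' occurs in exactly those taxa and in no other taxon (including the outgroup).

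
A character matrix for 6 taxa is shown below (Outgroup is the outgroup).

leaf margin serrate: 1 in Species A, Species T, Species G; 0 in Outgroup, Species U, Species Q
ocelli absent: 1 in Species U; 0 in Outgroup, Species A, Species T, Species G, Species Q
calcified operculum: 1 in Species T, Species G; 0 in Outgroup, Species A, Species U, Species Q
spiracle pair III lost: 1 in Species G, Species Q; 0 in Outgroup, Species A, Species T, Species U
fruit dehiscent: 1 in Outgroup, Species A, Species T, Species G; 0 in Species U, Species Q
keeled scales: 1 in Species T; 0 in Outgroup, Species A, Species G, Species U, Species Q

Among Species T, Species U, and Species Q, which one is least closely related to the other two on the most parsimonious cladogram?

Species T

Character polarity is set by the outgroup: the derived state is whichever differs from the outgroup's state, so for fruit dehiscent the derived state is '0', and for the remaining characters it is '1'.
leaf margin serrate: derived state '1' in Species A, Species G, and Species T only — synapomorphy for {Species A, Species G, Species T}.
ocelli absent (derived state '1') is unique to Species U (autapomorphy; uninformative for grouping).
calcified operculum (derived state '1') is shared by Species G and Species T — a synapomorphy uniting that clade.
spiracle pair III lost (state '1') occurs in Species G and Species Q but conflicts with the nesting implied by the other characters — most parsimoniously interpreted as homoplasy.
Only Species Q and Species U show the derived state '0' for fruit dehiscent, supporting them as a clade.
keeled scales (derived state '1') is unique to Species T (autapomorphy; uninformative for grouping).
Most parsimonious ingroup topology: ((Species A,(Species T,Species G)),(Species U,Species Q)).
Species U and Species Q share a more recent common ancestor with each other than either does with Species T, so Species T is the least closely related of the three.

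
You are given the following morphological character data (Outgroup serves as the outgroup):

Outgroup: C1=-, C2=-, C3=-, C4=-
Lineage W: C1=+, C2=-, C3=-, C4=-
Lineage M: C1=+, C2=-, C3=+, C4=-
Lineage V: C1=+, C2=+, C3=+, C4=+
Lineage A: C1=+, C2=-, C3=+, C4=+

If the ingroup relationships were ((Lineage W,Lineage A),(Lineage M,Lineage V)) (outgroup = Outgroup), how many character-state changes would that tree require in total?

6

Map each character onto ((Lineage W,Lineage A),(Lineage M,Lineage V)) (rooted by Outgroup) and count the minimum state changes it requires (Fitch parsimony):
C1: 1; C2: 1; C3: 2; C4: 2.
Total tree length = 6.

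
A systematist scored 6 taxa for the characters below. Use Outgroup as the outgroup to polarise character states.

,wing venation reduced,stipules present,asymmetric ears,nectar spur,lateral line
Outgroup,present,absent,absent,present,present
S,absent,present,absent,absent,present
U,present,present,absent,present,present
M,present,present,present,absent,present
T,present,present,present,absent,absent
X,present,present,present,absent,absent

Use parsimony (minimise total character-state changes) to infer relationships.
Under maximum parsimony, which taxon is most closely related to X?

Character polarity is set by the outgroup: the derived state is whichever differs from the outgroup's state, so for wing venation reduced, nectar spur, lateral line the derived state is 'absent', and for the remaining characters it is 'present'.
wing venation reduced: derived state 'absent' in S only — an autapomorphy, so it tells us nothing about relationships among taxa.
stipules present (derived state 'present') is shared by all ingroup taxa — unites the whole ingroup.
asymmetric ears: derived state 'present' in M, T, and X only — synapomorphy for {M, T, X}.
nectar spur (derived state 'absent') is shared by M, S, T, and X — a synapomorphy uniting that clade.
lateral line (derived state 'absent') is shared by T and X — a synapomorphy uniting that clade.
Most parsimonious ingroup topology: ((S,((X,T),M)),U).
X and T form a cherry on this tree, so they are sister taxa.

T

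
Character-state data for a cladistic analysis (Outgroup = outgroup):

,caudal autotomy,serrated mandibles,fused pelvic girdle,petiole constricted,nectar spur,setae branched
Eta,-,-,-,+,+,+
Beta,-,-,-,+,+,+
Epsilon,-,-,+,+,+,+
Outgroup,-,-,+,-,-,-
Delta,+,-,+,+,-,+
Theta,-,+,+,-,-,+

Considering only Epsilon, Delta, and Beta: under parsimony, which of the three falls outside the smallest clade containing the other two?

Delta

Character polarity is set by the outgroup: the derived state is whichever differs from the outgroup's state, so for fused pelvic girdle the derived state is '-', and for the remaining characters it is '+'.
caudal autotomy (derived state '+') is unique to Delta (autapomorphy; uninformative for grouping).
serrated mandibles (derived state '+') is unique to Theta (autapomorphy; uninformative for grouping).
fused pelvic girdle: derived state '-' in Beta and Eta only — synapomorphy for {Beta, Eta}.
Only Beta, Delta, Epsilon, and Eta show the derived state '+' for petiole constricted, supporting them as a clade.
nectar spur (derived state '+') is shared by Beta, Epsilon, and Eta — a synapomorphy uniting that clade.
setae branched (derived state '+') is shared by all ingroup taxa — unites the whole ingroup.
Most parsimonious ingroup topology: ((Delta,(Epsilon,(Beta,Eta))),Theta).
Epsilon and Beta share a more recent common ancestor with each other than either does with Delta, so Delta is the least closely related of the three.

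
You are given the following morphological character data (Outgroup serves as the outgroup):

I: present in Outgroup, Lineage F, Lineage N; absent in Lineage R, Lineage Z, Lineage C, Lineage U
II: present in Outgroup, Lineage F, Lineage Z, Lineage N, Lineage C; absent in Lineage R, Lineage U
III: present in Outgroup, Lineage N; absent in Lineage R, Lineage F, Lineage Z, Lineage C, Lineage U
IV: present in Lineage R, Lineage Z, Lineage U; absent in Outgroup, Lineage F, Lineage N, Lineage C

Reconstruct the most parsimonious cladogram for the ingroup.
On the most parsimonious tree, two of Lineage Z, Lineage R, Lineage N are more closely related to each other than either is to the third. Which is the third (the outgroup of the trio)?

Lineage N

Character polarity is set by the outgroup: the derived state is whichever differs from the outgroup's state, so for I, II, III the derived state is 'absent', and for the remaining characters it is 'present'.
I: derived state 'absent' in Lineage C, Lineage R, Lineage U, and Lineage Z only — synapomorphy for {Lineage C, Lineage R, Lineage U, Lineage Z}.
II: derived state 'absent' in Lineage R and Lineage U only — synapomorphy for {Lineage R, Lineage U}.
III: derived state 'absent' in Lineage C, Lineage F, Lineage R, Lineage U, and Lineage Z only — synapomorphy for {Lineage C, Lineage F, Lineage R, Lineage U, Lineage Z}.
Only Lineage R, Lineage U, and Lineage Z show the derived state 'present' for IV, supporting them as a clade.
Most parsimonious ingroup topology: (((((Lineage R,Lineage U),Lineage Z),Lineage C),Lineage F),Lineage N).
Lineage Z and Lineage R share a more recent common ancestor with each other than either does with Lineage N, so Lineage N is the least closely related of the three.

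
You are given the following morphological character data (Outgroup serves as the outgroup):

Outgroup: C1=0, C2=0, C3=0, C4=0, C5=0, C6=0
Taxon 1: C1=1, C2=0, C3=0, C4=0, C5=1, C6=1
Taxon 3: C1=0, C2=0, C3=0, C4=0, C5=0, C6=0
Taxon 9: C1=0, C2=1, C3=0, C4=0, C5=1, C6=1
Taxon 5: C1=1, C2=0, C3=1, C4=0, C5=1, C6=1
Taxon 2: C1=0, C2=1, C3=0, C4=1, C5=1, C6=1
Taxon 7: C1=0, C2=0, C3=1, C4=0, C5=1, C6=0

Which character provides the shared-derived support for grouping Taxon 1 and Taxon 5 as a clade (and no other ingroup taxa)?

C1

The outgroup has state '0' for every character, so '1' is the derived state throughout.
C1: derived state '1' in Taxon 1 and Taxon 5 only — synapomorphy for {Taxon 1, Taxon 5}.
C2: derived state '1' in Taxon 2 and Taxon 9 only — synapomorphy for {Taxon 2, Taxon 9}.
C3 groups Taxon 5 and Taxon 7, which is incompatible with the clades supported by the remaining characters; treating it as convergent (homoplasy) costs fewer steps than any alternative tree.
C4: derived state '1' in Taxon 2 only — an autapomorphy, so it tells us nothing about relationships among taxa.
Only Taxon 1, Taxon 2, Taxon 5, Taxon 7, and Taxon 9 show the derived state '1' for C5, supporting them as a clade.
C6: derived state '1' in Taxon 1, Taxon 2, Taxon 5, and Taxon 9 only — synapomorphy for {Taxon 1, Taxon 2, Taxon 5, Taxon 9}.
Most parsimonious ingroup topology: ((((Taxon 1,Taxon 5),(Taxon 9,Taxon 2)),Taxon 7),Taxon 3).
The clade {Taxon 1, Taxon 5} is supported by C1: its derived state '1' occurs in exactly those taxa and in no other taxon (including the outgroup).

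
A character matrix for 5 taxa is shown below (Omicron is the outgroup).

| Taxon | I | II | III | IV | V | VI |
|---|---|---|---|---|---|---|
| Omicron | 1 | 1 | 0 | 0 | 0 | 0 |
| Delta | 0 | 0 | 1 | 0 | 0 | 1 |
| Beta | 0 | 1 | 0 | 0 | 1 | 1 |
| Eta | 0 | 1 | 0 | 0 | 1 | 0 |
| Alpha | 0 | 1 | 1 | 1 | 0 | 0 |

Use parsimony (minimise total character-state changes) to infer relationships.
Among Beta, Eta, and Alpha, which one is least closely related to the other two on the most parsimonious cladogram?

Character polarity is set by the outgroup: the derived state is whichever differs from the outgroup's state, so for I, II the derived state is '0', and for the remaining characters it is '1'.
All ingroup taxa share the derived state '0' for I; it defines the ingroup but does not resolve relationships within it.
II (derived state '0') is unique to Delta (autapomorphy; uninformative for grouping).
III (derived state '1') is shared by Alpha and Delta — a synapomorphy uniting that clade.
IV (derived state '1') is unique to Alpha (autapomorphy; uninformative for grouping).
Only Beta and Eta show the derived state '1' for V, supporting them as a clade.
VI groups Beta and Delta, which is incompatible with the clades supported by the remaining characters; treating it as convergent (homoplasy) costs fewer steps than any alternative tree.
Most parsimonious ingroup topology: ((Delta,Alpha),(Beta,Eta)).
Eta and Beta share a more recent common ancestor with each other than either does with Alpha, so Alpha is the least closely related of the three.

Alpha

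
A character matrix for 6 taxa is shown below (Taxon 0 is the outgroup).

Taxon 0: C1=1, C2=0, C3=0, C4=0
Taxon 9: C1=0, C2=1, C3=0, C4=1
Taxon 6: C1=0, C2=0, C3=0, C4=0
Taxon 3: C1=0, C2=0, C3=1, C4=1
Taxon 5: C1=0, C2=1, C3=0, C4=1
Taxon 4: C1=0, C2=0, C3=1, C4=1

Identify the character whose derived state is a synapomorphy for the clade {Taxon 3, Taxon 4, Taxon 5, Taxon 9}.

Character polarity is set by the outgroup: the derived state is whichever differs from the outgroup's state, so for C1 the derived state is '0', and for the remaining characters it is '1'.
C1 (derived state '0') is shared by all ingroup taxa — unites the whole ingroup.
C2 (derived state '1') is shared by Taxon 5 and Taxon 9 — a synapomorphy uniting that clade.
C3 (derived state '1') is shared by Taxon 3 and Taxon 4 — a synapomorphy uniting that clade.
C4 (derived state '1') is shared by Taxon 3, Taxon 4, Taxon 5, and Taxon 9 — a synapomorphy uniting that clade.
Most parsimonious ingroup topology: (((Taxon 9,Taxon 5),(Taxon 3,Taxon 4)),Taxon 6).
The clade {Taxon 3, Taxon 4, Taxon 5, Taxon 9} is supported by C4: its derived state '1' occurs in exactly those taxa and in no other taxon (including the outgroup).

C4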